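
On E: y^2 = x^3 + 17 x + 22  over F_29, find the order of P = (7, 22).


Compute successive multiples of P until we hit O:
  1P = (7, 22)
  2P = (9, 18)
  3P = (17, 27)
  4P = (27, 26)
  5P = (2, 8)
  6P = (0, 15)
  7P = (23, 20)
  8P = (4, 3)
  ... (continuing to 28P)
  28P = O

ord(P) = 28


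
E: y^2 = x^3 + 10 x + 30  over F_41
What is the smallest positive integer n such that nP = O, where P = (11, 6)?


Compute successive multiples of P until we hit O:
  1P = (11, 6)
  2P = (10, 8)
  3P = (24, 20)
  4P = (37, 7)
  5P = (32, 20)
  6P = (3, 13)
  7P = (22, 19)
  8P = (26, 21)
  ... (continuing to 18P)
  18P = O

ord(P) = 18


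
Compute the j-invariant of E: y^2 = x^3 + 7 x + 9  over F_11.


Delta = -16(4 a^3 + 27 b^2) mod 11 = 3
-1728 * (4 a)^3 = -1728 * (4*7)^3 mod 11 = 4
j = 4 * 3^(-1) mod 11 = 5

j = 5 (mod 11)


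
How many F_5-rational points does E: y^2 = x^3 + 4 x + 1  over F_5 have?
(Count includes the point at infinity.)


For each x in F_5, count y with y^2 = x^3 + 4 x + 1 mod 5:
  x = 0: RHS = 1, y in [1, 4]  -> 2 point(s)
  x = 1: RHS = 1, y in [1, 4]  -> 2 point(s)
  x = 3: RHS = 0, y in [0]  -> 1 point(s)
  x = 4: RHS = 1, y in [1, 4]  -> 2 point(s)
Affine points: 7. Add the point at infinity: total = 8.

#E(F_5) = 8


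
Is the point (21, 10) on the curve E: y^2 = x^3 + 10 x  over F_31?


Check whether y^2 = x^3 + 10 x + 0 (mod 31) for (x, y) = (21, 10).
LHS: y^2 = 10^2 mod 31 = 7
RHS: x^3 + 10 x + 0 = 21^3 + 10*21 + 0 mod 31 = 16
LHS != RHS

No, not on the curve


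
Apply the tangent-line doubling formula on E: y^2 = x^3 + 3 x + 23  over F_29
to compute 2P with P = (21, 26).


Doubling: s = (3 x1^2 + a) / (2 y1)
s = (3*21^2 + 3) / (2*26) mod 29 = 11
x3 = s^2 - 2 x1 mod 29 = 11^2 - 2*21 = 21
y3 = s (x1 - x3) - y1 mod 29 = 11 * (21 - 21) - 26 = 3

2P = (21, 3)


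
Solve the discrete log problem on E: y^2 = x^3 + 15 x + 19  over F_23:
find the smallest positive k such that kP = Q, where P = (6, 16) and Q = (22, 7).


Enumerate multiples of P until we hit Q = (22, 7):
  1P = (6, 16)
  2P = (1, 14)
  3P = (18, 16)
  4P = (22, 7)
Match found at i = 4.

k = 4


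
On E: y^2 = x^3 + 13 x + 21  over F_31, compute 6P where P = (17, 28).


k = 6 = 110_2 (binary, LSB first: 011)
Double-and-add from P = (17, 28):
  bit 0 = 0: acc unchanged = O
  bit 1 = 1: acc = O + (1, 2) = (1, 2)
  bit 2 = 1: acc = (1, 2) + (14, 8) = (23, 26)

6P = (23, 26)


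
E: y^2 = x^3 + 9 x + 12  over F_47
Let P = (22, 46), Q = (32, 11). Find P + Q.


P != Q, so use the chord formula.
s = (y2 - y1) / (x2 - x1) = (12) / (10) mod 47 = 20
x3 = s^2 - x1 - x2 mod 47 = 20^2 - 22 - 32 = 17
y3 = s (x1 - x3) - y1 mod 47 = 20 * (22 - 17) - 46 = 7

P + Q = (17, 7)


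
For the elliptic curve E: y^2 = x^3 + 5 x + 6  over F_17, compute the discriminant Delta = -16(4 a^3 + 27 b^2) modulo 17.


4 a^3 + 27 b^2 = 4*5^3 + 27*6^2 = 500 + 972 = 1472
Delta = -16 * (1472) = -23552
Delta mod 17 = 10

Delta = 10 (mod 17)


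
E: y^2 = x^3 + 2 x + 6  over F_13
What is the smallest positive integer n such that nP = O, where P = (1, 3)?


Compute successive multiples of P until we hit O:
  1P = (1, 3)
  2P = (7, 5)
  3P = (8, 12)
  4P = (3, 0)
  5P = (8, 1)
  6P = (7, 8)
  7P = (1, 10)
  8P = O

ord(P) = 8


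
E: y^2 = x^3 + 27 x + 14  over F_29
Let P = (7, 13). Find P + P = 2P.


Doubling: s = (3 x1^2 + a) / (2 y1)
s = (3*7^2 + 27) / (2*13) mod 29 = 0
x3 = s^2 - 2 x1 mod 29 = 0^2 - 2*7 = 15
y3 = s (x1 - x3) - y1 mod 29 = 0 * (7 - 15) - 13 = 16

2P = (15, 16)


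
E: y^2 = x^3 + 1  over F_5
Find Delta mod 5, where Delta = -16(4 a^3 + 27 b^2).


4 a^3 + 27 b^2 = 4*0^3 + 27*1^2 = 0 + 27 = 27
Delta = -16 * (27) = -432
Delta mod 5 = 3

Delta = 3 (mod 5)


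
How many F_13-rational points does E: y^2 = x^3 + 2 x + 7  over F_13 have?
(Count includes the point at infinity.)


For each x in F_13, count y with y^2 = x^3 + 2 x + 7 mod 13:
  x = 1: RHS = 10, y in [6, 7]  -> 2 point(s)
  x = 3: RHS = 1, y in [1, 12]  -> 2 point(s)
  x = 4: RHS = 1, y in [1, 12]  -> 2 point(s)
  x = 5: RHS = 12, y in [5, 8]  -> 2 point(s)
  x = 6: RHS = 1, y in [1, 12]  -> 2 point(s)
  x = 7: RHS = 0, y in [0]  -> 1 point(s)
  x = 9: RHS = 0, y in [0]  -> 1 point(s)
  x = 10: RHS = 0, y in [0]  -> 1 point(s)
  x = 12: RHS = 4, y in [2, 11]  -> 2 point(s)
Affine points: 15. Add the point at infinity: total = 16.

#E(F_13) = 16


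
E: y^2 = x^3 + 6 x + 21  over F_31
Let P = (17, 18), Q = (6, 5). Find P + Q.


P != Q, so use the chord formula.
s = (y2 - y1) / (x2 - x1) = (18) / (20) mod 31 = 4
x3 = s^2 - x1 - x2 mod 31 = 4^2 - 17 - 6 = 24
y3 = s (x1 - x3) - y1 mod 31 = 4 * (17 - 24) - 18 = 16

P + Q = (24, 16)


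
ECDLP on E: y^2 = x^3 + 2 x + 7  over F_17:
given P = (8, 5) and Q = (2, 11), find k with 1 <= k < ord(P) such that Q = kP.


Enumerate multiples of P until we hit Q = (2, 11):
  1P = (8, 5)
  2P = (2, 6)
  3P = (16, 2)
  4P = (12, 5)
  5P = (14, 12)
  6P = (11, 0)
  7P = (14, 5)
  8P = (12, 12)
  9P = (16, 15)
  10P = (2, 11)
Match found at i = 10.

k = 10


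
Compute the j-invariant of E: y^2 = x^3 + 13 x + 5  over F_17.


Delta = -16(4 a^3 + 27 b^2) mod 17 = 11
-1728 * (4 a)^3 = -1728 * (4*13)^3 mod 17 = 6
j = 6 * 11^(-1) mod 17 = 16

j = 16 (mod 17)


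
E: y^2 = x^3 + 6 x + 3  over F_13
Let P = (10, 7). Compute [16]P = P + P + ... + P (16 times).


k = 16 = 10000_2 (binary, LSB first: 00001)
Double-and-add from P = (10, 7):
  bit 0 = 0: acc unchanged = O
  bit 1 = 0: acc unchanged = O
  bit 2 = 0: acc unchanged = O
  bit 3 = 0: acc unchanged = O
  bit 4 = 1: acc = O + (3, 10) = (3, 10)

16P = (3, 10)


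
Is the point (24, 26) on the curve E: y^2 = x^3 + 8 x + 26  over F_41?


Check whether y^2 = x^3 + 8 x + 26 (mod 41) for (x, y) = (24, 26).
LHS: y^2 = 26^2 mod 41 = 20
RHS: x^3 + 8 x + 26 = 24^3 + 8*24 + 26 mod 41 = 20
LHS = RHS

Yes, on the curve


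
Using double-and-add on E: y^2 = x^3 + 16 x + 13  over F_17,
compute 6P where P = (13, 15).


k = 6 = 110_2 (binary, LSB first: 011)
Double-and-add from P = (13, 15):
  bit 0 = 0: acc unchanged = O
  bit 1 = 1: acc = O + (9, 6) = (9, 6)
  bit 2 = 1: acc = (9, 6) + (1, 8) = (6, 6)

6P = (6, 6)


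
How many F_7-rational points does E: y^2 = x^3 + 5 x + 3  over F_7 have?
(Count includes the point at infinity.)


For each x in F_7, count y with y^2 = x^3 + 5 x + 3 mod 7:
  x = 1: RHS = 2, y in [3, 4]  -> 2 point(s)
  x = 2: RHS = 0, y in [0]  -> 1 point(s)
  x = 6: RHS = 4, y in [2, 5]  -> 2 point(s)
Affine points: 5. Add the point at infinity: total = 6.

#E(F_7) = 6


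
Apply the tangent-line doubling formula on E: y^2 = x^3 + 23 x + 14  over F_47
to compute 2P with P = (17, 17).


Doubling: s = (3 x1^2 + a) / (2 y1)
s = (3*17^2 + 23) / (2*17) mod 47 = 40
x3 = s^2 - 2 x1 mod 47 = 40^2 - 2*17 = 15
y3 = s (x1 - x3) - y1 mod 47 = 40 * (17 - 15) - 17 = 16

2P = (15, 16)


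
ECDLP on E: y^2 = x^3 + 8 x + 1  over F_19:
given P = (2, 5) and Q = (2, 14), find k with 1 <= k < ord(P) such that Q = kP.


Enumerate multiples of P until we hit Q = (2, 14):
  1P = (2, 5)
  2P = (0, 18)
  3P = (7, 18)
  4P = (16, 8)
  5P = (12, 1)
  6P = (12, 18)
  7P = (16, 11)
  8P = (7, 1)
  9P = (0, 1)
  10P = (2, 14)
Match found at i = 10.

k = 10


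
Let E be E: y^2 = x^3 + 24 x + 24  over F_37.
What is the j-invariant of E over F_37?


Delta = -16(4 a^3 + 27 b^2) mod 37 = 1
-1728 * (4 a)^3 = -1728 * (4*24)^3 mod 37 = 23
j = 23 * 1^(-1) mod 37 = 23

j = 23 (mod 37)


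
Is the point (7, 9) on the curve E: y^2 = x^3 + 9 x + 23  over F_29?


Check whether y^2 = x^3 + 9 x + 23 (mod 29) for (x, y) = (7, 9).
LHS: y^2 = 9^2 mod 29 = 23
RHS: x^3 + 9 x + 23 = 7^3 + 9*7 + 23 mod 29 = 23
LHS = RHS

Yes, on the curve


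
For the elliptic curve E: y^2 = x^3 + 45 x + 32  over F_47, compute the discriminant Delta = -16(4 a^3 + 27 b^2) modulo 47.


4 a^3 + 27 b^2 = 4*45^3 + 27*32^2 = 364500 + 27648 = 392148
Delta = -16 * (392148) = -6274368
Delta mod 47 = 38

Delta = 38 (mod 47)


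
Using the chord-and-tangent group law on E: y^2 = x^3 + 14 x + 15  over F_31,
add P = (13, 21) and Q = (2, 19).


P != Q, so use the chord formula.
s = (y2 - y1) / (x2 - x1) = (29) / (20) mod 31 = 3
x3 = s^2 - x1 - x2 mod 31 = 3^2 - 13 - 2 = 25
y3 = s (x1 - x3) - y1 mod 31 = 3 * (13 - 25) - 21 = 5

P + Q = (25, 5)


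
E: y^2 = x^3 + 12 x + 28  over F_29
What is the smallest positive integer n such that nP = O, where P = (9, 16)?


Compute successive multiples of P until we hit O:
  1P = (9, 16)
  2P = (15, 25)
  3P = (0, 12)
  4P = (27, 5)
  5P = (23, 28)
  6P = (22, 6)
  7P = (7, 7)
  8P = (26, 9)
  ... (continuing to 24P)
  24P = O

ord(P) = 24


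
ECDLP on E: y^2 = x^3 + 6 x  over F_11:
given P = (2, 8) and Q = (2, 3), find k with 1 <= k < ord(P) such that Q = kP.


Enumerate multiples of P until we hit Q = (2, 3):
  1P = (2, 8)
  2P = (5, 1)
  3P = (7, 0)
  4P = (5, 10)
  5P = (2, 3)
Match found at i = 5.

k = 5


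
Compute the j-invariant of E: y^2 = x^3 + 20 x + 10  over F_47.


Delta = -16(4 a^3 + 27 b^2) mod 47 = 11
-1728 * (4 a)^3 = -1728 * (4*20)^3 mod 47 = 37
j = 37 * 11^(-1) mod 47 = 29

j = 29 (mod 47)


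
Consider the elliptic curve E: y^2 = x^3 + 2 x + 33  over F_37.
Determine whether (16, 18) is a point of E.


Check whether y^2 = x^3 + 2 x + 33 (mod 37) for (x, y) = (16, 18).
LHS: y^2 = 18^2 mod 37 = 28
RHS: x^3 + 2 x + 33 = 16^3 + 2*16 + 33 mod 37 = 17
LHS != RHS

No, not on the curve


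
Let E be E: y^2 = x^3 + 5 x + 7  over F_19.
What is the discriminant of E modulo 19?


4 a^3 + 27 b^2 = 4*5^3 + 27*7^2 = 500 + 1323 = 1823
Delta = -16 * (1823) = -29168
Delta mod 19 = 16

Delta = 16 (mod 19)


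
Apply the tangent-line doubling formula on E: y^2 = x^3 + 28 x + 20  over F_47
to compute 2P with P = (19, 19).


Doubling: s = (3 x1^2 + a) / (2 y1)
s = (3*19^2 + 28) / (2*19) mod 47 = 28
x3 = s^2 - 2 x1 mod 47 = 28^2 - 2*19 = 41
y3 = s (x1 - x3) - y1 mod 47 = 28 * (19 - 41) - 19 = 23

2P = (41, 23)


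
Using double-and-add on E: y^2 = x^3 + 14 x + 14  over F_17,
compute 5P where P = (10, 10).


k = 5 = 101_2 (binary, LSB first: 101)
Double-and-add from P = (10, 10):
  bit 0 = 1: acc = O + (10, 10) = (10, 10)
  bit 1 = 0: acc unchanged = (10, 10)
  bit 2 = 1: acc = (10, 10) + (9, 11) = (16, 13)

5P = (16, 13)


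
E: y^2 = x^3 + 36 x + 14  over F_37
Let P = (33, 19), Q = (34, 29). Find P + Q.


P != Q, so use the chord formula.
s = (y2 - y1) / (x2 - x1) = (10) / (1) mod 37 = 10
x3 = s^2 - x1 - x2 mod 37 = 10^2 - 33 - 34 = 33
y3 = s (x1 - x3) - y1 mod 37 = 10 * (33 - 33) - 19 = 18

P + Q = (33, 18)


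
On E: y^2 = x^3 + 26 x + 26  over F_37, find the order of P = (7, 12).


Compute successive multiples of P until we hit O:
  1P = (7, 12)
  2P = (14, 10)
  3P = (4, 3)
  4P = (35, 15)
  5P = (28, 32)
  6P = (29, 34)
  7P = (2, 30)
  8P = (1, 33)
  ... (continuing to 46P)
  46P = O

ord(P) = 46


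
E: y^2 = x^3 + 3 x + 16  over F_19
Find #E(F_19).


For each x in F_19, count y with y^2 = x^3 + 3 x + 16 mod 19:
  x = 0: RHS = 16, y in [4, 15]  -> 2 point(s)
  x = 1: RHS = 1, y in [1, 18]  -> 2 point(s)
  x = 2: RHS = 11, y in [7, 12]  -> 2 point(s)
  x = 4: RHS = 16, y in [4, 15]  -> 2 point(s)
  x = 5: RHS = 4, y in [2, 17]  -> 2 point(s)
  x = 7: RHS = 0, y in [0]  -> 1 point(s)
  x = 8: RHS = 1, y in [1, 18]  -> 2 point(s)
  x = 10: RHS = 1, y in [1, 18]  -> 2 point(s)
  x = 14: RHS = 9, y in [3, 16]  -> 2 point(s)
  x = 15: RHS = 16, y in [4, 15]  -> 2 point(s)
Affine points: 19. Add the point at infinity: total = 20.

#E(F_19) = 20


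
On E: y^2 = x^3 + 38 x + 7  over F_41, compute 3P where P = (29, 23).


k = 3 = 11_2 (binary, LSB first: 11)
Double-and-add from P = (29, 23):
  bit 0 = 1: acc = O + (29, 23) = (29, 23)
  bit 1 = 1: acc = (29, 23) + (4, 31) = (39, 13)

3P = (39, 13)


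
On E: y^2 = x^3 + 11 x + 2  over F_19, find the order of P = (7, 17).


Compute successive multiples of P until we hit O:
  1P = (7, 17)
  2P = (12, 0)
  3P = (7, 2)
  4P = O

ord(P) = 4


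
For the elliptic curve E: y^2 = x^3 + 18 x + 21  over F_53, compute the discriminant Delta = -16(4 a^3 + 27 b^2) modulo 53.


4 a^3 + 27 b^2 = 4*18^3 + 27*21^2 = 23328 + 11907 = 35235
Delta = -16 * (35235) = -563760
Delta mod 53 = 1

Delta = 1 (mod 53)


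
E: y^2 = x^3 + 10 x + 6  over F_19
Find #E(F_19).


For each x in F_19, count y with y^2 = x^3 + 10 x + 6 mod 19:
  x = 0: RHS = 6, y in [5, 14]  -> 2 point(s)
  x = 1: RHS = 17, y in [6, 13]  -> 2 point(s)
  x = 3: RHS = 6, y in [5, 14]  -> 2 point(s)
  x = 6: RHS = 16, y in [4, 15]  -> 2 point(s)
  x = 7: RHS = 1, y in [1, 18]  -> 2 point(s)
  x = 8: RHS = 9, y in [3, 16]  -> 2 point(s)
  x = 10: RHS = 4, y in [2, 17]  -> 2 point(s)
  x = 12: RHS = 11, y in [7, 12]  -> 2 point(s)
  x = 15: RHS = 16, y in [4, 15]  -> 2 point(s)
  x = 16: RHS = 6, y in [5, 14]  -> 2 point(s)
  x = 17: RHS = 16, y in [4, 15]  -> 2 point(s)
Affine points: 22. Add the point at infinity: total = 23.

#E(F_19) = 23


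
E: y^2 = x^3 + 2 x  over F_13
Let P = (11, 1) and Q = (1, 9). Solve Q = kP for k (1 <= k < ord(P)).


Enumerate multiples of P until we hit Q = (1, 9):
  1P = (11, 1)
  2P = (1, 4)
  3P = (2, 8)
  4P = (12, 7)
  5P = (0, 0)
  6P = (12, 6)
  7P = (2, 5)
  8P = (1, 9)
Match found at i = 8.

k = 8


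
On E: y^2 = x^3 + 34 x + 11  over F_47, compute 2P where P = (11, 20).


Doubling: s = (3 x1^2 + a) / (2 y1)
s = (3*11^2 + 34) / (2*20) mod 47 = 44
x3 = s^2 - 2 x1 mod 47 = 44^2 - 2*11 = 34
y3 = s (x1 - x3) - y1 mod 47 = 44 * (11 - 34) - 20 = 2

2P = (34, 2)


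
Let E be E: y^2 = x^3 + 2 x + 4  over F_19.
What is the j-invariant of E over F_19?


Delta = -16(4 a^3 + 27 b^2) mod 19 = 5
-1728 * (4 a)^3 = -1728 * (4*2)^3 mod 19 = 18
j = 18 * 5^(-1) mod 19 = 15

j = 15 (mod 19)


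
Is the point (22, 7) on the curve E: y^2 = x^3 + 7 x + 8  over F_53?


Check whether y^2 = x^3 + 7 x + 8 (mod 53) for (x, y) = (22, 7).
LHS: y^2 = 7^2 mod 53 = 49
RHS: x^3 + 7 x + 8 = 22^3 + 7*22 + 8 mod 53 = 51
LHS != RHS

No, not on the curve


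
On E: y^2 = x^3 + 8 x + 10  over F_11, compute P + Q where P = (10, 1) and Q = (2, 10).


P != Q, so use the chord formula.
s = (y2 - y1) / (x2 - x1) = (9) / (3) mod 11 = 3
x3 = s^2 - x1 - x2 mod 11 = 3^2 - 10 - 2 = 8
y3 = s (x1 - x3) - y1 mod 11 = 3 * (10 - 8) - 1 = 5

P + Q = (8, 5)


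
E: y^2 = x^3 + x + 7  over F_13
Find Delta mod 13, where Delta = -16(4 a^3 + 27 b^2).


4 a^3 + 27 b^2 = 4*1^3 + 27*7^2 = 4 + 1323 = 1327
Delta = -16 * (1327) = -21232
Delta mod 13 = 10

Delta = 10 (mod 13)


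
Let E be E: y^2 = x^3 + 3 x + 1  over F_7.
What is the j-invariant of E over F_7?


Delta = -16(4 a^3 + 27 b^2) mod 7 = 3
-1728 * (4 a)^3 = -1728 * (4*3)^3 mod 7 = 6
j = 6 * 3^(-1) mod 7 = 2

j = 2 (mod 7)


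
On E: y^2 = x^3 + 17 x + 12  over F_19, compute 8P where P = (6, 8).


k = 8 = 1000_2 (binary, LSB first: 0001)
Double-and-add from P = (6, 8):
  bit 0 = 0: acc unchanged = O
  bit 1 = 0: acc unchanged = O
  bit 2 = 0: acc unchanged = O
  bit 3 = 1: acc = O + (14, 7) = (14, 7)

8P = (14, 7)


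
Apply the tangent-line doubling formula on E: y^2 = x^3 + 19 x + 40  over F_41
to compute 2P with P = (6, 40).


Doubling: s = (3 x1^2 + a) / (2 y1)
s = (3*6^2 + 19) / (2*40) mod 41 = 39
x3 = s^2 - 2 x1 mod 41 = 39^2 - 2*6 = 33
y3 = s (x1 - x3) - y1 mod 41 = 39 * (6 - 33) - 40 = 14

2P = (33, 14)


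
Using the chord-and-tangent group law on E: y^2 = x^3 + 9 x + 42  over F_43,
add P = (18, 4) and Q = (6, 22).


P != Q, so use the chord formula.
s = (y2 - y1) / (x2 - x1) = (18) / (31) mod 43 = 20
x3 = s^2 - x1 - x2 mod 43 = 20^2 - 18 - 6 = 32
y3 = s (x1 - x3) - y1 mod 43 = 20 * (18 - 32) - 4 = 17

P + Q = (32, 17)


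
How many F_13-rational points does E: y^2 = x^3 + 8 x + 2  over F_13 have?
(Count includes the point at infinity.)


For each x in F_13, count y with y^2 = x^3 + 8 x + 2 mod 13:
  x = 2: RHS = 0, y in [0]  -> 1 point(s)
  x = 3: RHS = 1, y in [1, 12]  -> 2 point(s)
  x = 9: RHS = 10, y in [6, 7]  -> 2 point(s)
  x = 10: RHS = 3, y in [4, 9]  -> 2 point(s)
  x = 11: RHS = 4, y in [2, 11]  -> 2 point(s)
Affine points: 9. Add the point at infinity: total = 10.

#E(F_13) = 10


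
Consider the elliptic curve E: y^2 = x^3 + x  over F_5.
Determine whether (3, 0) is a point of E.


Check whether y^2 = x^3 + 1 x + 0 (mod 5) for (x, y) = (3, 0).
LHS: y^2 = 0^2 mod 5 = 0
RHS: x^3 + 1 x + 0 = 3^3 + 1*3 + 0 mod 5 = 0
LHS = RHS

Yes, on the curve


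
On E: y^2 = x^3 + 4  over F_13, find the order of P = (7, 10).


Compute successive multiples of P until we hit O:
  1P = (7, 10)
  2P = (11, 10)
  3P = (8, 3)
  4P = (8, 10)
  5P = (11, 3)
  6P = (7, 3)
  7P = O

ord(P) = 7


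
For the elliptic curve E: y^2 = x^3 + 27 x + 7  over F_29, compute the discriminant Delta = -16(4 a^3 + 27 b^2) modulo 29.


4 a^3 + 27 b^2 = 4*27^3 + 27*7^2 = 78732 + 1323 = 80055
Delta = -16 * (80055) = -1280880
Delta mod 29 = 21

Delta = 21 (mod 29)


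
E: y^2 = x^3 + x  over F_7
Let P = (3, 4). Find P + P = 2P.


Doubling: s = (3 x1^2 + a) / (2 y1)
s = (3*3^2 + 1) / (2*4) mod 7 = 0
x3 = s^2 - 2 x1 mod 7 = 0^2 - 2*3 = 1
y3 = s (x1 - x3) - y1 mod 7 = 0 * (3 - 1) - 4 = 3

2P = (1, 3)


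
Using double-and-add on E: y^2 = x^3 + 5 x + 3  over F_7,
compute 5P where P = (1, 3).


k = 5 = 101_2 (binary, LSB first: 101)
Double-and-add from P = (1, 3):
  bit 0 = 1: acc = O + (1, 3) = (1, 3)
  bit 1 = 0: acc unchanged = (1, 3)
  bit 2 = 1: acc = (1, 3) + (6, 5) = (1, 4)

5P = (1, 4)


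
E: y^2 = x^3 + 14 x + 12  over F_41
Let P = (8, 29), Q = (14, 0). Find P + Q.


P != Q, so use the chord formula.
s = (y2 - y1) / (x2 - x1) = (12) / (6) mod 41 = 2
x3 = s^2 - x1 - x2 mod 41 = 2^2 - 8 - 14 = 23
y3 = s (x1 - x3) - y1 mod 41 = 2 * (8 - 23) - 29 = 23

P + Q = (23, 23)


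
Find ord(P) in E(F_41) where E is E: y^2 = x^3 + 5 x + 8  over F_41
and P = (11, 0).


Compute successive multiples of P until we hit O:
  1P = (11, 0)
  2P = O

ord(P) = 2


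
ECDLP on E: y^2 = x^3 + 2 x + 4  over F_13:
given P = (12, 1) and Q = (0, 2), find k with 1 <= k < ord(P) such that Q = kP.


Enumerate multiples of P until we hit Q = (0, 2):
  1P = (12, 1)
  2P = (5, 10)
  3P = (8, 5)
  4P = (7, 7)
  5P = (10, 7)
  6P = (0, 2)
Match found at i = 6.

k = 6


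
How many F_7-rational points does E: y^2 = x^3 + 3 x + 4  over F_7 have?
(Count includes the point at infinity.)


For each x in F_7, count y with y^2 = x^3 + 3 x + 4 mod 7:
  x = 0: RHS = 4, y in [2, 5]  -> 2 point(s)
  x = 1: RHS = 1, y in [1, 6]  -> 2 point(s)
  x = 2: RHS = 4, y in [2, 5]  -> 2 point(s)
  x = 5: RHS = 4, y in [2, 5]  -> 2 point(s)
  x = 6: RHS = 0, y in [0]  -> 1 point(s)
Affine points: 9. Add the point at infinity: total = 10.

#E(F_7) = 10


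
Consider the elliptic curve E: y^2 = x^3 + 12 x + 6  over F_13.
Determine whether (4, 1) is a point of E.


Check whether y^2 = x^3 + 12 x + 6 (mod 13) for (x, y) = (4, 1).
LHS: y^2 = 1^2 mod 13 = 1
RHS: x^3 + 12 x + 6 = 4^3 + 12*4 + 6 mod 13 = 1
LHS = RHS

Yes, on the curve


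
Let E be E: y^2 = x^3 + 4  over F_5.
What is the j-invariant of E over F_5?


Delta = -16(4 a^3 + 27 b^2) mod 5 = 3
-1728 * (4 a)^3 = -1728 * (4*0)^3 mod 5 = 0
j = 0 * 3^(-1) mod 5 = 0

j = 0 (mod 5)


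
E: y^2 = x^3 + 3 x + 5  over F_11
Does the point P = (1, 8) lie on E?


Check whether y^2 = x^3 + 3 x + 5 (mod 11) for (x, y) = (1, 8).
LHS: y^2 = 8^2 mod 11 = 9
RHS: x^3 + 3 x + 5 = 1^3 + 3*1 + 5 mod 11 = 9
LHS = RHS

Yes, on the curve


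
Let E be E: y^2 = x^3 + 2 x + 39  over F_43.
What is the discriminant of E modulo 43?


4 a^3 + 27 b^2 = 4*2^3 + 27*39^2 = 32 + 41067 = 41099
Delta = -16 * (41099) = -657584
Delta mod 43 = 15

Delta = 15 (mod 43)


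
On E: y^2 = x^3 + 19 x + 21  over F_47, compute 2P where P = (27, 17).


Doubling: s = (3 x1^2 + a) / (2 y1)
s = (3*27^2 + 19) / (2*17) mod 47 = 40
x3 = s^2 - 2 x1 mod 47 = 40^2 - 2*27 = 42
y3 = s (x1 - x3) - y1 mod 47 = 40 * (27 - 42) - 17 = 41

2P = (42, 41)


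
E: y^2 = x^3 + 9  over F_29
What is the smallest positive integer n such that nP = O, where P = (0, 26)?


Compute successive multiples of P until we hit O:
  1P = (0, 26)
  2P = (0, 3)
  3P = O

ord(P) = 3


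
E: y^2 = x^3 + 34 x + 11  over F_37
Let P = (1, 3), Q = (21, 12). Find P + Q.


P != Q, so use the chord formula.
s = (y2 - y1) / (x2 - x1) = (9) / (20) mod 37 = 6
x3 = s^2 - x1 - x2 mod 37 = 6^2 - 1 - 21 = 14
y3 = s (x1 - x3) - y1 mod 37 = 6 * (1 - 14) - 3 = 30

P + Q = (14, 30)


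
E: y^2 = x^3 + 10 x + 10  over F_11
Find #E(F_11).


For each x in F_11, count y with y^2 = x^3 + 10 x + 10 mod 11:
  x = 2: RHS = 5, y in [4, 7]  -> 2 point(s)
  x = 3: RHS = 1, y in [1, 10]  -> 2 point(s)
  x = 4: RHS = 4, y in [2, 9]  -> 2 point(s)
  x = 5: RHS = 9, y in [3, 8]  -> 2 point(s)
  x = 6: RHS = 0, y in [0]  -> 1 point(s)
  x = 7: RHS = 5, y in [4, 7]  -> 2 point(s)
  x = 9: RHS = 4, y in [2, 9]  -> 2 point(s)
Affine points: 13. Add the point at infinity: total = 14.

#E(F_11) = 14


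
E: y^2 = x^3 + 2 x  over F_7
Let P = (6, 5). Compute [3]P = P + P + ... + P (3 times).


k = 3 = 11_2 (binary, LSB first: 11)
Double-and-add from P = (6, 5):
  bit 0 = 1: acc = O + (6, 5) = (6, 5)
  bit 1 = 1: acc = (6, 5) + (4, 3) = (5, 3)

3P = (5, 3)


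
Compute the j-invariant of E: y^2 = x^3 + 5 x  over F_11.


Delta = -16(4 a^3 + 27 b^2) mod 11 = 8
-1728 * (4 a)^3 = -1728 * (4*5)^3 mod 11 = 8
j = 8 * 8^(-1) mod 11 = 1

j = 1 (mod 11)


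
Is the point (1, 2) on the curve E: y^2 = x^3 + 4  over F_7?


Check whether y^2 = x^3 + 0 x + 4 (mod 7) for (x, y) = (1, 2).
LHS: y^2 = 2^2 mod 7 = 4
RHS: x^3 + 0 x + 4 = 1^3 + 0*1 + 4 mod 7 = 5
LHS != RHS

No, not on the curve


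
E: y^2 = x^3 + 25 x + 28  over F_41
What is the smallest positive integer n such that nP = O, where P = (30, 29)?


Compute successive multiples of P until we hit O:
  1P = (30, 29)
  2P = (18, 23)
  3P = (24, 15)
  4P = (38, 7)
  5P = (19, 33)
  6P = (25, 40)
  7P = (22, 19)
  8P = (29, 3)
  ... (continuing to 22P)
  22P = O

ord(P) = 22


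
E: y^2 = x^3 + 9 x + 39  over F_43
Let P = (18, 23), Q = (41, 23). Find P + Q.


P != Q, so use the chord formula.
s = (y2 - y1) / (x2 - x1) = (0) / (23) mod 43 = 0
x3 = s^2 - x1 - x2 mod 43 = 0^2 - 18 - 41 = 27
y3 = s (x1 - x3) - y1 mod 43 = 0 * (18 - 27) - 23 = 20

P + Q = (27, 20)


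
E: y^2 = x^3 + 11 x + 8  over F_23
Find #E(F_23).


For each x in F_23, count y with y^2 = x^3 + 11 x + 8 mod 23:
  x = 0: RHS = 8, y in [10, 13]  -> 2 point(s)
  x = 4: RHS = 1, y in [1, 22]  -> 2 point(s)
  x = 5: RHS = 4, y in [2, 21]  -> 2 point(s)
  x = 9: RHS = 8, y in [10, 13]  -> 2 point(s)
  x = 13: RHS = 2, y in [5, 18]  -> 2 point(s)
  x = 14: RHS = 8, y in [10, 13]  -> 2 point(s)
  x = 15: RHS = 6, y in [11, 12]  -> 2 point(s)
  x = 16: RHS = 2, y in [5, 18]  -> 2 point(s)
  x = 17: RHS = 2, y in [5, 18]  -> 2 point(s)
  x = 18: RHS = 12, y in [9, 14]  -> 2 point(s)
  x = 21: RHS = 1, y in [1, 22]  -> 2 point(s)
Affine points: 22. Add the point at infinity: total = 23.

#E(F_23) = 23


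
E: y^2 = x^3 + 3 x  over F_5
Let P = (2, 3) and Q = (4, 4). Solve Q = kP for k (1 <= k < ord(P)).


Enumerate multiples of P until we hit Q = (4, 4):
  1P = (2, 3)
  2P = (1, 2)
  3P = (3, 1)
  4P = (4, 1)
  5P = (0, 0)
  6P = (4, 4)
Match found at i = 6.

k = 6


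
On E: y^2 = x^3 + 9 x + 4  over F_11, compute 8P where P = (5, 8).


k = 8 = 1000_2 (binary, LSB first: 0001)
Double-and-add from P = (5, 8):
  bit 0 = 0: acc unchanged = O
  bit 1 = 0: acc unchanged = O
  bit 2 = 0: acc unchanged = O
  bit 3 = 1: acc = O + (1, 5) = (1, 5)

8P = (1, 5)


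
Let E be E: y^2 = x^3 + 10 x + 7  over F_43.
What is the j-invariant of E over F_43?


Delta = -16(4 a^3 + 27 b^2) mod 43 = 15
-1728 * (4 a)^3 = -1728 * (4*10)^3 mod 43 = 1
j = 1 * 15^(-1) mod 43 = 23

j = 23 (mod 43)


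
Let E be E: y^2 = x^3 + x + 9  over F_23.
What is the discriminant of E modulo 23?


4 a^3 + 27 b^2 = 4*1^3 + 27*9^2 = 4 + 2187 = 2191
Delta = -16 * (2191) = -35056
Delta mod 23 = 19

Delta = 19 (mod 23)


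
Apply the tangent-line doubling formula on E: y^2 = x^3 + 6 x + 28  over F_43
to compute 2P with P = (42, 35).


Doubling: s = (3 x1^2 + a) / (2 y1)
s = (3*42^2 + 6) / (2*35) mod 43 = 29
x3 = s^2 - 2 x1 mod 43 = 29^2 - 2*42 = 26
y3 = s (x1 - x3) - y1 mod 43 = 29 * (42 - 26) - 35 = 42

2P = (26, 42)


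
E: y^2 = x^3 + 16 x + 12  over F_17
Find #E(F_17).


For each x in F_17, count y with y^2 = x^3 + 16 x + 12 mod 17:
  x = 2: RHS = 1, y in [1, 16]  -> 2 point(s)
  x = 3: RHS = 2, y in [6, 11]  -> 2 point(s)
  x = 4: RHS = 4, y in [2, 15]  -> 2 point(s)
  x = 5: RHS = 13, y in [8, 9]  -> 2 point(s)
  x = 6: RHS = 1, y in [1, 16]  -> 2 point(s)
  x = 7: RHS = 8, y in [5, 12]  -> 2 point(s)
  x = 9: RHS = 1, y in [1, 16]  -> 2 point(s)
  x = 10: RHS = 16, y in [4, 13]  -> 2 point(s)
Affine points: 16. Add the point at infinity: total = 17.

#E(F_17) = 17


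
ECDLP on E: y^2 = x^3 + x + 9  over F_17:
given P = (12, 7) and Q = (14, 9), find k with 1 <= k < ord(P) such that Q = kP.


Enumerate multiples of P until we hit Q = (14, 9):
  1P = (12, 7)
  2P = (2, 6)
  3P = (11, 5)
  4P = (15, 4)
  5P = (8, 6)
  6P = (13, 14)
  7P = (7, 11)
  8P = (0, 14)
  9P = (9, 4)
  10P = (14, 8)
  11P = (4, 14)
  12P = (10, 4)
  13P = (10, 13)
  14P = (4, 3)
  15P = (14, 9)
Match found at i = 15.

k = 15


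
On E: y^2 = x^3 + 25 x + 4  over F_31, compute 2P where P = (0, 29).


Doubling: s = (3 x1^2 + a) / (2 y1)
s = (3*0^2 + 25) / (2*29) mod 31 = 17
x3 = s^2 - 2 x1 mod 31 = 17^2 - 2*0 = 10
y3 = s (x1 - x3) - y1 mod 31 = 17 * (0 - 10) - 29 = 18

2P = (10, 18)


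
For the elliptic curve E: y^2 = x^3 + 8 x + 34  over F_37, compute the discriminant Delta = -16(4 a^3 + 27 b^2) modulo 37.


4 a^3 + 27 b^2 = 4*8^3 + 27*34^2 = 2048 + 31212 = 33260
Delta = -16 * (33260) = -532160
Delta mod 37 = 11

Delta = 11 (mod 37)


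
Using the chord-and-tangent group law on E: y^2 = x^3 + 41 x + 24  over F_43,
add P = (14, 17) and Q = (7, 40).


P != Q, so use the chord formula.
s = (y2 - y1) / (x2 - x1) = (23) / (36) mod 43 = 9
x3 = s^2 - x1 - x2 mod 43 = 9^2 - 14 - 7 = 17
y3 = s (x1 - x3) - y1 mod 43 = 9 * (14 - 17) - 17 = 42

P + Q = (17, 42)


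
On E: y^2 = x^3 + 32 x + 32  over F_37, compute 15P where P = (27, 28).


k = 15 = 1111_2 (binary, LSB first: 1111)
Double-and-add from P = (27, 28):
  bit 0 = 1: acc = O + (27, 28) = (27, 28)
  bit 1 = 1: acc = (27, 28) + (24, 3) = (2, 20)
  bit 2 = 1: acc = (2, 20) + (29, 35) = (36, 31)
  bit 3 = 1: acc = (36, 31) + (7, 28) = (19, 32)

15P = (19, 32)


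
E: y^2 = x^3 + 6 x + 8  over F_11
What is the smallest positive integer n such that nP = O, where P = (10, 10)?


Compute successive multiples of P until we hit O:
  1P = (10, 10)
  2P = (3, 8)
  3P = (1, 2)
  4P = (5, 3)
  5P = (5, 8)
  6P = (1, 9)
  7P = (3, 3)
  8P = (10, 1)
  ... (continuing to 9P)
  9P = O

ord(P) = 9


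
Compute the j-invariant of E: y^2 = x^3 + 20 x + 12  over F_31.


Delta = -16(4 a^3 + 27 b^2) mod 31 = 5
-1728 * (4 a)^3 = -1728 * (4*20)^3 mod 31 = 1
j = 1 * 5^(-1) mod 31 = 25

j = 25 (mod 31)


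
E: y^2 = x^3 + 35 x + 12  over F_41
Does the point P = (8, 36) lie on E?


Check whether y^2 = x^3 + 35 x + 12 (mod 41) for (x, y) = (8, 36).
LHS: y^2 = 36^2 mod 41 = 25
RHS: x^3 + 35 x + 12 = 8^3 + 35*8 + 12 mod 41 = 25
LHS = RHS

Yes, on the curve


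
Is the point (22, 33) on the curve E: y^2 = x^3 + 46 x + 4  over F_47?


Check whether y^2 = x^3 + 46 x + 4 (mod 47) for (x, y) = (22, 33).
LHS: y^2 = 33^2 mod 47 = 8
RHS: x^3 + 46 x + 4 = 22^3 + 46*22 + 4 mod 47 = 8
LHS = RHS

Yes, on the curve


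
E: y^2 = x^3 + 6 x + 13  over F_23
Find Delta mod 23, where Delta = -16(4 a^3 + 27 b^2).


4 a^3 + 27 b^2 = 4*6^3 + 27*13^2 = 864 + 4563 = 5427
Delta = -16 * (5427) = -86832
Delta mod 23 = 16

Delta = 16 (mod 23)


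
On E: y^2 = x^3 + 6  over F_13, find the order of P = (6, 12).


Compute successive multiples of P until we hit O:
  1P = (6, 12)
  2P = (5, 12)
  3P = (2, 1)
  4P = (2, 12)
  5P = (5, 1)
  6P = (6, 1)
  7P = O

ord(P) = 7


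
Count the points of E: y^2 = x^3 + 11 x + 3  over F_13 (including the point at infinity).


For each x in F_13, count y with y^2 = x^3 + 11 x + 3 mod 13:
  x = 0: RHS = 3, y in [4, 9]  -> 2 point(s)
  x = 5: RHS = 1, y in [1, 12]  -> 2 point(s)
  x = 6: RHS = 12, y in [5, 8]  -> 2 point(s)
  x = 9: RHS = 12, y in [5, 8]  -> 2 point(s)
  x = 11: RHS = 12, y in [5, 8]  -> 2 point(s)
  x = 12: RHS = 4, y in [2, 11]  -> 2 point(s)
Affine points: 12. Add the point at infinity: total = 13.

#E(F_13) = 13


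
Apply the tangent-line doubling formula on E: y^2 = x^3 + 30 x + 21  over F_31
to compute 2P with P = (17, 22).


Doubling: s = (3 x1^2 + a) / (2 y1)
s = (3*17^2 + 30) / (2*22) mod 31 = 7
x3 = s^2 - 2 x1 mod 31 = 7^2 - 2*17 = 15
y3 = s (x1 - x3) - y1 mod 31 = 7 * (17 - 15) - 22 = 23

2P = (15, 23)


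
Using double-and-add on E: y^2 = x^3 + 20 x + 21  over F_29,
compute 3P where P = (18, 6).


k = 3 = 11_2 (binary, LSB first: 11)
Double-and-add from P = (18, 6):
  bit 0 = 1: acc = O + (18, 6) = (18, 6)
  bit 1 = 1: acc = (18, 6) + (15, 10) = (1, 10)

3P = (1, 10)


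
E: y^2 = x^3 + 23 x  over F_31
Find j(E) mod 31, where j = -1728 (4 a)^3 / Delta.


Delta = -16(4 a^3 + 27 b^2) mod 31 = 1
-1728 * (4 a)^3 = -1728 * (4*23)^3 mod 31 = 23
j = 23 * 1^(-1) mod 31 = 23

j = 23 (mod 31)


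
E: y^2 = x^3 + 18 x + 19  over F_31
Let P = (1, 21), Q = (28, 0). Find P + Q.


P != Q, so use the chord formula.
s = (y2 - y1) / (x2 - x1) = (10) / (27) mod 31 = 13
x3 = s^2 - x1 - x2 mod 31 = 13^2 - 1 - 28 = 16
y3 = s (x1 - x3) - y1 mod 31 = 13 * (1 - 16) - 21 = 1

P + Q = (16, 1)


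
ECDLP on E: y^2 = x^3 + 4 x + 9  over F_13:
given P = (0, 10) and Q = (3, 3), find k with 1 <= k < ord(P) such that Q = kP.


Enumerate multiples of P until we hit Q = (3, 3):
  1P = (0, 10)
  2P = (12, 11)
  3P = (2, 5)
  4P = (1, 12)
  5P = (3, 10)
  6P = (10, 3)
  7P = (7, 4)
  8P = (7, 9)
  9P = (10, 10)
  10P = (3, 3)
Match found at i = 10.

k = 10


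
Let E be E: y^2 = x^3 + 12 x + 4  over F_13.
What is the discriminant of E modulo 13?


4 a^3 + 27 b^2 = 4*12^3 + 27*4^2 = 6912 + 432 = 7344
Delta = -16 * (7344) = -117504
Delta mod 13 = 3

Delta = 3 (mod 13)


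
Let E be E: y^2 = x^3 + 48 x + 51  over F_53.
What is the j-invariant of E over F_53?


Delta = -16(4 a^3 + 27 b^2) mod 53 = 18
-1728 * (4 a)^3 = -1728 * (4*48)^3 mod 53 = 10
j = 10 * 18^(-1) mod 53 = 30

j = 30 (mod 53)


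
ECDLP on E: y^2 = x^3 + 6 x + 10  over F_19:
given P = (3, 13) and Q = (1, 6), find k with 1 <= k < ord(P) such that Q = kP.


Enumerate multiples of P until we hit Q = (1, 6):
  1P = (3, 13)
  2P = (17, 16)
  3P = (10, 14)
  4P = (13, 10)
  5P = (1, 13)
  6P = (15, 6)
  7P = (2, 7)
  8P = (12, 9)
  9P = (11, 18)
  10P = (14, 11)
  11P = (8, 0)
  12P = (14, 8)
  13P = (11, 1)
  14P = (12, 10)
  15P = (2, 12)
  16P = (15, 13)
  17P = (1, 6)
Match found at i = 17.

k = 17


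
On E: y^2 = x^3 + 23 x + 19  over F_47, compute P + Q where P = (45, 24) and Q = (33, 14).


P != Q, so use the chord formula.
s = (y2 - y1) / (x2 - x1) = (37) / (35) mod 47 = 40
x3 = s^2 - x1 - x2 mod 47 = 40^2 - 45 - 33 = 18
y3 = s (x1 - x3) - y1 mod 47 = 40 * (45 - 18) - 24 = 22

P + Q = (18, 22)


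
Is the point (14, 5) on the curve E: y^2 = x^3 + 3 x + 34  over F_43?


Check whether y^2 = x^3 + 3 x + 34 (mod 43) for (x, y) = (14, 5).
LHS: y^2 = 5^2 mod 43 = 25
RHS: x^3 + 3 x + 34 = 14^3 + 3*14 + 34 mod 43 = 25
LHS = RHS

Yes, on the curve


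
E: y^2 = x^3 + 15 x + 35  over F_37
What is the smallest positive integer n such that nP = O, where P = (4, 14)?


Compute successive multiples of P until we hit O:
  1P = (4, 14)
  2P = (4, 23)
  3P = O

ord(P) = 3


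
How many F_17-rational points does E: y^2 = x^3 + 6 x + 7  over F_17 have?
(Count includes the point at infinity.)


For each x in F_17, count y with y^2 = x^3 + 6 x + 7 mod 17:
  x = 3: RHS = 1, y in [1, 16]  -> 2 point(s)
  x = 5: RHS = 9, y in [3, 14]  -> 2 point(s)
  x = 6: RHS = 4, y in [2, 15]  -> 2 point(s)
  x = 7: RHS = 1, y in [1, 16]  -> 2 point(s)
  x = 9: RHS = 8, y in [5, 12]  -> 2 point(s)
  x = 10: RHS = 13, y in [8, 9]  -> 2 point(s)
  x = 13: RHS = 4, y in [2, 15]  -> 2 point(s)
  x = 14: RHS = 13, y in [8, 9]  -> 2 point(s)
  x = 15: RHS = 4, y in [2, 15]  -> 2 point(s)
  x = 16: RHS = 0, y in [0]  -> 1 point(s)
Affine points: 19. Add the point at infinity: total = 20.

#E(F_17) = 20


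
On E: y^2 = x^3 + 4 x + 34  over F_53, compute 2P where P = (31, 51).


Doubling: s = (3 x1^2 + a) / (2 y1)
s = (3*31^2 + 4) / (2*51) mod 53 = 7
x3 = s^2 - 2 x1 mod 53 = 7^2 - 2*31 = 40
y3 = s (x1 - x3) - y1 mod 53 = 7 * (31 - 40) - 51 = 45

2P = (40, 45)


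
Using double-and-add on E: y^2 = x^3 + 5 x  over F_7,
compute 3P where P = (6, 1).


k = 3 = 11_2 (binary, LSB first: 11)
Double-and-add from P = (6, 1):
  bit 0 = 1: acc = O + (6, 1) = (6, 1)
  bit 1 = 1: acc = (6, 1) + (4, 0) = (6, 6)

3P = (6, 6)


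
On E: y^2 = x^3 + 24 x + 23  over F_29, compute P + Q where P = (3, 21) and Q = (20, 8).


P != Q, so use the chord formula.
s = (y2 - y1) / (x2 - x1) = (16) / (17) mod 29 = 18
x3 = s^2 - x1 - x2 mod 29 = 18^2 - 3 - 20 = 11
y3 = s (x1 - x3) - y1 mod 29 = 18 * (3 - 11) - 21 = 9

P + Q = (11, 9)


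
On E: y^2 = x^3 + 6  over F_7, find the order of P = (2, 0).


Compute successive multiples of P until we hit O:
  1P = (2, 0)
  2P = O

ord(P) = 2


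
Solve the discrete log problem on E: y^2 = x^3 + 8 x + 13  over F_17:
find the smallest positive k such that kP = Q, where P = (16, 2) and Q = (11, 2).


Enumerate multiples of P until we hit Q = (11, 2):
  1P = (16, 2)
  2P = (0, 8)
  3P = (3, 8)
  4P = (13, 11)
  5P = (14, 9)
  6P = (12, 1)
  7P = (5, 5)
  8P = (9, 10)
  9P = (11, 2)
Match found at i = 9.

k = 9


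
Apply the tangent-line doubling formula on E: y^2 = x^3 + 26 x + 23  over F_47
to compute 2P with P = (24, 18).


Doubling: s = (3 x1^2 + a) / (2 y1)
s = (3*24^2 + 26) / (2*18) mod 47 = 20
x3 = s^2 - 2 x1 mod 47 = 20^2 - 2*24 = 23
y3 = s (x1 - x3) - y1 mod 47 = 20 * (24 - 23) - 18 = 2

2P = (23, 2)


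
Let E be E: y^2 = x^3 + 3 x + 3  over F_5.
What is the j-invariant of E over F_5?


Delta = -16(4 a^3 + 27 b^2) mod 5 = 4
-1728 * (4 a)^3 = -1728 * (4*3)^3 mod 5 = 1
j = 1 * 4^(-1) mod 5 = 4

j = 4 (mod 5)


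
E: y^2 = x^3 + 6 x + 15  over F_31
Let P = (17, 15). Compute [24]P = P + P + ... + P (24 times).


k = 24 = 11000_2 (binary, LSB first: 00011)
Double-and-add from P = (17, 15):
  bit 0 = 0: acc unchanged = O
  bit 1 = 0: acc unchanged = O
  bit 2 = 0: acc unchanged = O
  bit 3 = 1: acc = O + (7, 11) = (7, 11)
  bit 4 = 1: acc = (7, 11) + (27, 19) = (17, 16)

24P = (17, 16)


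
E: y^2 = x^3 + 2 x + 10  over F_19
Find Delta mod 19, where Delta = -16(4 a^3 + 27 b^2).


4 a^3 + 27 b^2 = 4*2^3 + 27*10^2 = 32 + 2700 = 2732
Delta = -16 * (2732) = -43712
Delta mod 19 = 7

Delta = 7 (mod 19)


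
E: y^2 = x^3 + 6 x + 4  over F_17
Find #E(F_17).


For each x in F_17, count y with y^2 = x^3 + 6 x + 4 mod 17:
  x = 0: RHS = 4, y in [2, 15]  -> 2 point(s)
  x = 3: RHS = 15, y in [7, 10]  -> 2 point(s)
  x = 6: RHS = 1, y in [1, 16]  -> 2 point(s)
  x = 7: RHS = 15, y in [7, 10]  -> 2 point(s)
  x = 12: RHS = 2, y in [6, 11]  -> 2 point(s)
  x = 13: RHS = 1, y in [1, 16]  -> 2 point(s)
  x = 15: RHS = 1, y in [1, 16]  -> 2 point(s)
Affine points: 14. Add the point at infinity: total = 15.

#E(F_17) = 15


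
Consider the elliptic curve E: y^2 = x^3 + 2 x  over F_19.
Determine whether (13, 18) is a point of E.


Check whether y^2 = x^3 + 2 x + 0 (mod 19) for (x, y) = (13, 18).
LHS: y^2 = 18^2 mod 19 = 1
RHS: x^3 + 2 x + 0 = 13^3 + 2*13 + 0 mod 19 = 0
LHS != RHS

No, not on the curve


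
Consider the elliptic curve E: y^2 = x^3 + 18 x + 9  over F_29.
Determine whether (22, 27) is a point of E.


Check whether y^2 = x^3 + 18 x + 9 (mod 29) for (x, y) = (22, 27).
LHS: y^2 = 27^2 mod 29 = 4
RHS: x^3 + 18 x + 9 = 22^3 + 18*22 + 9 mod 29 = 4
LHS = RHS

Yes, on the curve


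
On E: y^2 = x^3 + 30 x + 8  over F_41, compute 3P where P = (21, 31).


k = 3 = 11_2 (binary, LSB first: 11)
Double-and-add from P = (21, 31):
  bit 0 = 1: acc = O + (21, 31) = (21, 31)
  bit 1 = 1: acc = (21, 31) + (40, 10) = (12, 13)

3P = (12, 13)


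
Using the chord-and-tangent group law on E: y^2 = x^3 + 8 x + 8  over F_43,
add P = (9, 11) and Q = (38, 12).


P != Q, so use the chord formula.
s = (y2 - y1) / (x2 - x1) = (1) / (29) mod 43 = 3
x3 = s^2 - x1 - x2 mod 43 = 3^2 - 9 - 38 = 5
y3 = s (x1 - x3) - y1 mod 43 = 3 * (9 - 5) - 11 = 1

P + Q = (5, 1)


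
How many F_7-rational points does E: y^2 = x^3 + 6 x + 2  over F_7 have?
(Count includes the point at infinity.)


For each x in F_7, count y with y^2 = x^3 + 6 x + 2 mod 7:
  x = 0: RHS = 2, y in [3, 4]  -> 2 point(s)
  x = 1: RHS = 2, y in [3, 4]  -> 2 point(s)
  x = 2: RHS = 1, y in [1, 6]  -> 2 point(s)
  x = 6: RHS = 2, y in [3, 4]  -> 2 point(s)
Affine points: 8. Add the point at infinity: total = 9.

#E(F_7) = 9


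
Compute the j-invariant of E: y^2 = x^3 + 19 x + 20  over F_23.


Delta = -16(4 a^3 + 27 b^2) mod 23 = 1
-1728 * (4 a)^3 = -1728 * (4*19)^3 mod 23 = 6
j = 6 * 1^(-1) mod 23 = 6

j = 6 (mod 23)


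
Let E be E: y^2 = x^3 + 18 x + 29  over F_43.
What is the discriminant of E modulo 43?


4 a^3 + 27 b^2 = 4*18^3 + 27*29^2 = 23328 + 22707 = 46035
Delta = -16 * (46035) = -736560
Delta mod 43 = 30

Delta = 30 (mod 43)


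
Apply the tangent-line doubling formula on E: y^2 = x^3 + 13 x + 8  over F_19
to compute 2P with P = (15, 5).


Doubling: s = (3 x1^2 + a) / (2 y1)
s = (3*15^2 + 13) / (2*5) mod 19 = 8
x3 = s^2 - 2 x1 mod 19 = 8^2 - 2*15 = 15
y3 = s (x1 - x3) - y1 mod 19 = 8 * (15 - 15) - 5 = 14

2P = (15, 14)


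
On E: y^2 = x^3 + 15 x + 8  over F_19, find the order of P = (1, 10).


Compute successive multiples of P until we hit O:
  1P = (1, 10)
  2P = (18, 7)
  3P = (7, 0)
  4P = (18, 12)
  5P = (1, 9)
  6P = O

ord(P) = 6


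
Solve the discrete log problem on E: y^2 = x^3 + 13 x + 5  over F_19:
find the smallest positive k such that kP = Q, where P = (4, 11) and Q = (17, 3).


Enumerate multiples of P until we hit Q = (17, 3):
  1P = (4, 11)
  2P = (17, 16)
  3P = (14, 10)
  4P = (5, 10)
  5P = (11, 15)
  6P = (2, 1)
  7P = (0, 9)
  8P = (1, 0)
  9P = (0, 10)
  10P = (2, 18)
  11P = (11, 4)
  12P = (5, 9)
  13P = (14, 9)
  14P = (17, 3)
Match found at i = 14.

k = 14


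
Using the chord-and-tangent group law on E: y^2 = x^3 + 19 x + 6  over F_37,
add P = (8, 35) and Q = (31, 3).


P != Q, so use the chord formula.
s = (y2 - y1) / (x2 - x1) = (5) / (23) mod 37 = 34
x3 = s^2 - x1 - x2 mod 37 = 34^2 - 8 - 31 = 7
y3 = s (x1 - x3) - y1 mod 37 = 34 * (8 - 7) - 35 = 36

P + Q = (7, 36)


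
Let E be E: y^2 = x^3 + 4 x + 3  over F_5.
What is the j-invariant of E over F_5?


Delta = -16(4 a^3 + 27 b^2) mod 5 = 1
-1728 * (4 a)^3 = -1728 * (4*4)^3 mod 5 = 2
j = 2 * 1^(-1) mod 5 = 2

j = 2 (mod 5)


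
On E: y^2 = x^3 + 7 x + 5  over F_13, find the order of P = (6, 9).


Compute successive multiples of P until we hit O:
  1P = (6, 9)
  2P = (10, 3)
  3P = (9, 2)
  4P = (2, 12)
  5P = (8, 12)
  6P = (11, 3)
  7P = (12, 6)
  8P = (5, 10)
  ... (continuing to 20P)
  20P = O

ord(P) = 20


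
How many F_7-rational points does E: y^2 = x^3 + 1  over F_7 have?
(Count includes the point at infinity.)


For each x in F_7, count y with y^2 = x^3 + 0 x + 1 mod 7:
  x = 0: RHS = 1, y in [1, 6]  -> 2 point(s)
  x = 1: RHS = 2, y in [3, 4]  -> 2 point(s)
  x = 2: RHS = 2, y in [3, 4]  -> 2 point(s)
  x = 3: RHS = 0, y in [0]  -> 1 point(s)
  x = 4: RHS = 2, y in [3, 4]  -> 2 point(s)
  x = 5: RHS = 0, y in [0]  -> 1 point(s)
  x = 6: RHS = 0, y in [0]  -> 1 point(s)
Affine points: 11. Add the point at infinity: total = 12.

#E(F_7) = 12
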